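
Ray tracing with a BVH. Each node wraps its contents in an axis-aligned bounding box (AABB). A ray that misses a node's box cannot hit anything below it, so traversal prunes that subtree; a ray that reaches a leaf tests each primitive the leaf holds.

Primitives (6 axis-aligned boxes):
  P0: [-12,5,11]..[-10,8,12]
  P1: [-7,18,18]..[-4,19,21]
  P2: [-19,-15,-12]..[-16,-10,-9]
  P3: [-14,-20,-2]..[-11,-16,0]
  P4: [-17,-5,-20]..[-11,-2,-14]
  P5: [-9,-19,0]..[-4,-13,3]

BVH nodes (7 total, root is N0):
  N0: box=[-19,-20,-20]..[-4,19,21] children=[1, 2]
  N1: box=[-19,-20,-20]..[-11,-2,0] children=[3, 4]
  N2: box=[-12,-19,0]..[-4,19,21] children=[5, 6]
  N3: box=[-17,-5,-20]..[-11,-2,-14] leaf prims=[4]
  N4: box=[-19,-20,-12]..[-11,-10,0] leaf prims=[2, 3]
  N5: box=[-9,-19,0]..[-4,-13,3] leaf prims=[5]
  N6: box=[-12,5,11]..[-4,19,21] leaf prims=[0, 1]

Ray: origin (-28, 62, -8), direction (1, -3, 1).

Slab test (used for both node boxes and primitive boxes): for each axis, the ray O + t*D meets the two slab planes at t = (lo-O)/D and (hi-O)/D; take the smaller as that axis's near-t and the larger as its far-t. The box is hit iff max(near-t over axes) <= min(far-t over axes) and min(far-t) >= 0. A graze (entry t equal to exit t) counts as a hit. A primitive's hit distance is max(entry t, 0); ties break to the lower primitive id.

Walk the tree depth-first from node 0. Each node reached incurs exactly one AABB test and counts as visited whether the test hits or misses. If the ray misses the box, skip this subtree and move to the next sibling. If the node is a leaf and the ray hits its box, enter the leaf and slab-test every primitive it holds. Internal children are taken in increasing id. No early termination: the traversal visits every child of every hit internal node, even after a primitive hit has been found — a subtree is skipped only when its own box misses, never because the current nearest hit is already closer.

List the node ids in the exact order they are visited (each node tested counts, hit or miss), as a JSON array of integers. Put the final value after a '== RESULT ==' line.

Trace the traversal:
N0 x:[9,24] y:[43/3,82/3] z:[-12,29] -> hit [43/3,24], descend [1, 2]
  N1 x:[9,17] y:[64/3,82/3] z:[-12,8] -> miss, prune
  N2 x:[16,24] y:[43/3,27] z:[8,29] -> hit [16,24], descend [5, 6]
    N5 x:[19,24] y:[25,27] z:[8,11] -> miss, prune
    N6 x:[16,24] y:[43/3,19] z:[19,29] -> hit [19,19] leaf, test {P0(miss), P1(miss)}

order=[0, 1, 2, 5, 6]  |boxes|=5  |leaves|=1  hit=miss

== RESULT ==
[0, 1, 2, 5, 6]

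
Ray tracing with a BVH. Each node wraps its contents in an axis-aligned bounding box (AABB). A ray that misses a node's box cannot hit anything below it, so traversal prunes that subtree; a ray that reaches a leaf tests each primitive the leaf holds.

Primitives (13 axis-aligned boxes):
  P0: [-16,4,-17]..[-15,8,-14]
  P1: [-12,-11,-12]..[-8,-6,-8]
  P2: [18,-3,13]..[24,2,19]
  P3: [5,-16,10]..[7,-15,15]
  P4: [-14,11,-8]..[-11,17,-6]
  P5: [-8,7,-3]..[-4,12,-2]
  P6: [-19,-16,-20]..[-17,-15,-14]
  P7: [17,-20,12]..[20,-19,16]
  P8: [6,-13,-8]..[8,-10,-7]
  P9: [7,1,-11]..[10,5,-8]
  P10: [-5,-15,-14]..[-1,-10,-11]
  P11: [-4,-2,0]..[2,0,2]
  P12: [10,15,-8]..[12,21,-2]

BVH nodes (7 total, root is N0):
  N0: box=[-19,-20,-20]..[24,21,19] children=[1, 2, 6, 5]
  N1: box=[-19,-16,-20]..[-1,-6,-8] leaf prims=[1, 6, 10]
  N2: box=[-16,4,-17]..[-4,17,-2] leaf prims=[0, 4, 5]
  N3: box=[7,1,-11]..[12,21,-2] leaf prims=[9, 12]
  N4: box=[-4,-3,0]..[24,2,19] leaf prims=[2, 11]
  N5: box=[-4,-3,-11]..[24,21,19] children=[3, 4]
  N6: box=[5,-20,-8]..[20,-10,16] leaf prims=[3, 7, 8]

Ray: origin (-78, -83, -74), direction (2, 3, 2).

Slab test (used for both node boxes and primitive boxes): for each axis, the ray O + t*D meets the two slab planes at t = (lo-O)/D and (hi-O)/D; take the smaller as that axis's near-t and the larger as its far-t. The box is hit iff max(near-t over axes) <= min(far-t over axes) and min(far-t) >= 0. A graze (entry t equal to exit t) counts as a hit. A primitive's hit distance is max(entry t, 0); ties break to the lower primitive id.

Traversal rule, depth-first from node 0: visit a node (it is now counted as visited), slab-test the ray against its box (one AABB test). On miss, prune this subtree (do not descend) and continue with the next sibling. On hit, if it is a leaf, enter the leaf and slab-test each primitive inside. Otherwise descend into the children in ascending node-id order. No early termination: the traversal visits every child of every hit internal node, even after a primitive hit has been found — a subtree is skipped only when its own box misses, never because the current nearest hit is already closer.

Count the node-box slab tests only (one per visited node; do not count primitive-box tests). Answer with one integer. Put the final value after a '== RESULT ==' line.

Walk:
N0 x:[59/2,51] y:[21,104/3] z:[27,93/2] -> hit [59/2,104/3], descend [1, 2, 5, 6]
  N1 x:[59/2,77/2] y:[67/3,77/3] z:[27,33] -> miss, prune
  N2 x:[31,37] y:[29,100/3] z:[57/2,36] -> hit [31,100/3] leaf, test {P0(miss), P4@t=33, P5(miss)}
  N5 x:[37,51] y:[80/3,104/3] z:[63/2,93/2] -> miss, prune
  N6 x:[83/2,49] y:[21,73/3] z:[33,45] -> miss, prune

Visited [0, 1, 2, 5, 6]. Tests: 5 box, 1 leaf. Nearest: P4.

== RESULT ==
5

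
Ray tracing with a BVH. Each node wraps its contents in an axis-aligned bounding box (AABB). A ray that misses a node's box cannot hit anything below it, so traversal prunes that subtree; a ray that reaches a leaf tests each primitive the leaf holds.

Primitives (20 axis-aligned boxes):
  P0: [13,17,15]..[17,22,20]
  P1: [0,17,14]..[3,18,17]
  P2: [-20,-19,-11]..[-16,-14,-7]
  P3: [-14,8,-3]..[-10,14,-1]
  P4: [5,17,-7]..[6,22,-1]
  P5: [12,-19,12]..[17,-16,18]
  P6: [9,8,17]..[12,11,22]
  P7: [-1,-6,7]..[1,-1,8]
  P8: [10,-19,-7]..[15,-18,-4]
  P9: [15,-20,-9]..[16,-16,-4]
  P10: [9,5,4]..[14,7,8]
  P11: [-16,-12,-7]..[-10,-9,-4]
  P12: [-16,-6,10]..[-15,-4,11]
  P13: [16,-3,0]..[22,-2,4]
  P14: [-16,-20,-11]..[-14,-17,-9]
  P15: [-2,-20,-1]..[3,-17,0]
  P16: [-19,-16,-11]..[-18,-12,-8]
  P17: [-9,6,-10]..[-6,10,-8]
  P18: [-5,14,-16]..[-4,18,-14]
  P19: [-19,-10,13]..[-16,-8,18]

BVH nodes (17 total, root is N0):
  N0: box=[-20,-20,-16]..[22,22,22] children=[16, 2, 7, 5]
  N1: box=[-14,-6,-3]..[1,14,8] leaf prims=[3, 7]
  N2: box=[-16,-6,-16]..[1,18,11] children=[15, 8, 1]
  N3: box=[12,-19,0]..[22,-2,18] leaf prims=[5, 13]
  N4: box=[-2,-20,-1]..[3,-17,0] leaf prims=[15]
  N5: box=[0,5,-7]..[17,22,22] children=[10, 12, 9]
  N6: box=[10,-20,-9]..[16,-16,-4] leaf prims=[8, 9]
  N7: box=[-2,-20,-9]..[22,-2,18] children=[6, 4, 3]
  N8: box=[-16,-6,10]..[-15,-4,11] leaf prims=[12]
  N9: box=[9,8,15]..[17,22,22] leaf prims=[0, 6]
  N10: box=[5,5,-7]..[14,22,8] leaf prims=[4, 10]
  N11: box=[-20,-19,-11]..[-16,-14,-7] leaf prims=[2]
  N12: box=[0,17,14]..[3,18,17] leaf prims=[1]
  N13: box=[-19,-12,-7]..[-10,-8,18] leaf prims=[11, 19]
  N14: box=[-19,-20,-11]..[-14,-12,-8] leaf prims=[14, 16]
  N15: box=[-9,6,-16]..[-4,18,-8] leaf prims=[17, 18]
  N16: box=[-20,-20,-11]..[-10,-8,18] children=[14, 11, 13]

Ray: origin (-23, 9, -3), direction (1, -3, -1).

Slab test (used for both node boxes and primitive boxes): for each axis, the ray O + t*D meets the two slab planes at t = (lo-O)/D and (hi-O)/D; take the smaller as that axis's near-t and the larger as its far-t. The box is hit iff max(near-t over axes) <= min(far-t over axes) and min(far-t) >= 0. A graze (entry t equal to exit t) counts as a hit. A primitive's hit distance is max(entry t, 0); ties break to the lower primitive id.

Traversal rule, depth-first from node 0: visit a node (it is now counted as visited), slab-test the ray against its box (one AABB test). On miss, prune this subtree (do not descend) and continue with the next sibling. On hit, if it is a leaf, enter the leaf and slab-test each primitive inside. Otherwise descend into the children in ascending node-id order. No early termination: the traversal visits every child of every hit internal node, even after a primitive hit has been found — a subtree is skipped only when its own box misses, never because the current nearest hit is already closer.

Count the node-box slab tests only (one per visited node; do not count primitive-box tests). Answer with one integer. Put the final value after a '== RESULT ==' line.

Walk:
N0 x:[3,45] y:[-13/3,29/3] z:[-25,13] -> hit [3,29/3], descend [2, 5, 7, 16]
  N2 x:[7,24] y:[-3,5] z:[-14,13] -> miss, prune
  N5 x:[23,40] y:[-13/3,4/3] z:[-25,4] -> miss, prune
  N7 x:[21,45] y:[11/3,29/3] z:[-21,6] -> miss, prune
  N16 x:[3,13] y:[17/3,29/3] z:[-21,8] -> hit [17/3,8], descend [11, 13, 14]
    N11 x:[3,7] y:[23/3,28/3] z:[4,8] -> miss, prune
    N13 x:[4,13] y:[17/3,7] z:[-21,4] -> miss, prune
    N14 x:[4,9] y:[7,29/3] z:[5,8] -> hit [7,8] leaf, test {P14(miss), P16(miss)}

Summary -> nodes [0, 2, 5, 7, 16, 11, 13, 14]; box-tests=8; leaf-entries=1; first=miss

== RESULT ==
8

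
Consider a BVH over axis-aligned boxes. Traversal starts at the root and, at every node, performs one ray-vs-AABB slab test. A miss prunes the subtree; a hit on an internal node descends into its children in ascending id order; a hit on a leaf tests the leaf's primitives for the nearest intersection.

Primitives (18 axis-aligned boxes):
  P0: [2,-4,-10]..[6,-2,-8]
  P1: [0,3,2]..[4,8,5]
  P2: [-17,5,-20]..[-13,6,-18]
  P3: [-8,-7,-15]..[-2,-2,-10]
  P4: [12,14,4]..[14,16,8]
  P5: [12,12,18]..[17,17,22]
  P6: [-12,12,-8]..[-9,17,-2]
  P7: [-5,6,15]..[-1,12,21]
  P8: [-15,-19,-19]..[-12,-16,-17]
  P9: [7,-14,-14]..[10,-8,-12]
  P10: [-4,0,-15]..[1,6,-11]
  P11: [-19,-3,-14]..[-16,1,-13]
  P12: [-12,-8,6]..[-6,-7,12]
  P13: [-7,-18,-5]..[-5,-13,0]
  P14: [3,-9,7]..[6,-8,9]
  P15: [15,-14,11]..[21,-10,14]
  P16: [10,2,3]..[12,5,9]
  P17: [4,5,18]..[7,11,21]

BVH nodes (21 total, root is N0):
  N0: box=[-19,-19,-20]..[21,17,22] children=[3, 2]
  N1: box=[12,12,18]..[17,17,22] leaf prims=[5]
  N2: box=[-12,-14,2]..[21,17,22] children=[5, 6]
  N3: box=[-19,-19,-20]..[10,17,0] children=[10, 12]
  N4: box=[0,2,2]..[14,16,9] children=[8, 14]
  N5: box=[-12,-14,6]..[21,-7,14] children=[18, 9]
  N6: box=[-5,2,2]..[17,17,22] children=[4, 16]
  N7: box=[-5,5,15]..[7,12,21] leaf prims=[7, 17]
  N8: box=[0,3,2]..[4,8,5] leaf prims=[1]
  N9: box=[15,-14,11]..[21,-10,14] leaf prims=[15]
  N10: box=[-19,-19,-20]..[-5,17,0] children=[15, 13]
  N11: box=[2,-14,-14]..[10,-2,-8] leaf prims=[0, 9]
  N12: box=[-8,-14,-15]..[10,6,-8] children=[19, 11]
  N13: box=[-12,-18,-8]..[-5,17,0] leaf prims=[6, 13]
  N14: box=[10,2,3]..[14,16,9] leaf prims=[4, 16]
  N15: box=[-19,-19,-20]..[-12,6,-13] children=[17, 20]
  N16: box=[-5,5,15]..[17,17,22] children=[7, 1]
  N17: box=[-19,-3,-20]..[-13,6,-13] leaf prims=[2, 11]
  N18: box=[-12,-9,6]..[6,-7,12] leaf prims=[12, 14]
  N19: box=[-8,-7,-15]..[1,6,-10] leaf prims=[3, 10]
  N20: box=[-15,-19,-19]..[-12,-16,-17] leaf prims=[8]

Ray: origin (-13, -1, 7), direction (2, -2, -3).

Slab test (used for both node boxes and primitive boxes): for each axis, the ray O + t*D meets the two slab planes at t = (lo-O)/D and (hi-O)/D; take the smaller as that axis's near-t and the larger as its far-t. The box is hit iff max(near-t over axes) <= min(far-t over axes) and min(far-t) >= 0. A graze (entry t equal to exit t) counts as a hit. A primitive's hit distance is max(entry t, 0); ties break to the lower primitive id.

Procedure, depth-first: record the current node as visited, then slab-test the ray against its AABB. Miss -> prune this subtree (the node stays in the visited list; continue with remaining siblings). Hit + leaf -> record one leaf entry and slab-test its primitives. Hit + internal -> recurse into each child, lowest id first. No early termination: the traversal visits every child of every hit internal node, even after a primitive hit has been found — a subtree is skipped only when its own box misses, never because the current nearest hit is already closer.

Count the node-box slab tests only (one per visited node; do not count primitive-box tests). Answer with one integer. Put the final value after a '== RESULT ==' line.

Traverse from the root:
N0 x:[-3,17] y:[-9,9] z:[-5,9] -> hit [-3,9], descend [2, 3]
  N2 x:[1/2,17] y:[-9,13/2] z:[-5,5/3] -> hit [1/2,5/3], descend [5, 6]
    N5 x:[1/2,17] y:[3,13/2] z:[-7/3,1/3] -> miss, prune
    N6 x:[4,15] y:[-9,-3/2] z:[-5,5/3] -> miss, prune
  N3 x:[-3,23/2] y:[-9,9] z:[7/3,9] -> hit [7/3,9], descend [10, 12]
    N10 x:[-3,4] y:[-9,9] z:[7/3,9] -> hit [7/3,4], descend [13, 15]
      N13 x:[1/2,4] y:[-9,17/2] z:[7/3,5] -> hit [7/3,4] leaf, test {P6(miss), P13(miss)}
      N15 x:[-3,1/2] y:[-7/2,9] z:[20/3,9] -> miss, prune
    N12 x:[5/2,23/2] y:[-7/2,13/2] z:[5,22/3] -> hit [5,13/2], descend [11, 19]
      N11 x:[15/2,23/2] y:[1/2,13/2] z:[5,7] -> miss, prune
      N19 x:[5/2,7] y:[-7/2,3] z:[17/3,22/3] -> miss, prune

11 AABB tests over nodes [0, 2, 5, 6, 3, 10, 13, 15, 12, 11, 19]; 1 leaf entered; closest miss.

== RESULT ==
11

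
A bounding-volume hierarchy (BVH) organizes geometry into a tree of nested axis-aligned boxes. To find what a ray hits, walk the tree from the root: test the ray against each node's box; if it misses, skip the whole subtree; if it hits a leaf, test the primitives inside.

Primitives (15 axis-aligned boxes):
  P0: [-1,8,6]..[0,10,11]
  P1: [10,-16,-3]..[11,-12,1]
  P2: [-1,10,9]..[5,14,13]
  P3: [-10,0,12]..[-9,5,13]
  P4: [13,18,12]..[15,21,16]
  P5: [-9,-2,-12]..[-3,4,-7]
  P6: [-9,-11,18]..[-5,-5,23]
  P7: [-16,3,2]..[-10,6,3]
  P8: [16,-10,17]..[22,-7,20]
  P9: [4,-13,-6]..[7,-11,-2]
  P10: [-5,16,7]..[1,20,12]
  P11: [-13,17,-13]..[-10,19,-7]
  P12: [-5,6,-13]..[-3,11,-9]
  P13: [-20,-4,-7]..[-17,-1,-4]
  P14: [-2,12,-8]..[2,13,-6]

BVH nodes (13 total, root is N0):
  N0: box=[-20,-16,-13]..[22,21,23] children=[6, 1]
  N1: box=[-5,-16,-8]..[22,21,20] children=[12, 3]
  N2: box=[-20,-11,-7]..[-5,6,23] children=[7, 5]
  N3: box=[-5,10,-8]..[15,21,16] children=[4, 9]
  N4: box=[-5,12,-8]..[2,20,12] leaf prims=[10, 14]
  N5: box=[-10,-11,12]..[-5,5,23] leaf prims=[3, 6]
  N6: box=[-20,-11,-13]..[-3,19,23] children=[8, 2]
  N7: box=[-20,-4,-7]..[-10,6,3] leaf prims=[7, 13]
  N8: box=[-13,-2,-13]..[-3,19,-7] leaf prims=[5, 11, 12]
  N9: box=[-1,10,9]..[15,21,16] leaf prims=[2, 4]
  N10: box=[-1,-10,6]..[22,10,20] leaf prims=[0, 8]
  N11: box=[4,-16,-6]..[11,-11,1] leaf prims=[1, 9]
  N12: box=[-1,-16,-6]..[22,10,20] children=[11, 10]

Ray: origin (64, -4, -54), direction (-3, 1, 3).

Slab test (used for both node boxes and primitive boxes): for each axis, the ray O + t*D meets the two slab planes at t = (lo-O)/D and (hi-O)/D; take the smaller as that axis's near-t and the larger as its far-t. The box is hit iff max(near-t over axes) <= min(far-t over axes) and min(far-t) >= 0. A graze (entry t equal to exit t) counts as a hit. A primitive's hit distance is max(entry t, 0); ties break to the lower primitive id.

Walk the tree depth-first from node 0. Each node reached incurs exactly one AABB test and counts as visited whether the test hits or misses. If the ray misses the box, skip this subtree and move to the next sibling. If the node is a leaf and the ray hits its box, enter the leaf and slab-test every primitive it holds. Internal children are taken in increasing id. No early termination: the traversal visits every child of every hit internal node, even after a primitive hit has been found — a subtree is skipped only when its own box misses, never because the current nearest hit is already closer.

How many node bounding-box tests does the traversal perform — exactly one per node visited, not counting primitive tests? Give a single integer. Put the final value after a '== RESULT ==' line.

Walk:
N0 x:[14,28] y:[-12,25] z:[41/3,77/3] -> hit [14,25], descend [1, 6]
  N1 x:[14,23] y:[-12,25] z:[46/3,74/3] -> hit [46/3,23], descend [3, 12]
    N3 x:[49/3,23] y:[14,25] z:[46/3,70/3] -> hit [49/3,23], descend [4, 9]
      N4 x:[62/3,23] y:[16,24] z:[46/3,22] -> hit [62/3,22] leaf, test {P10@t=21, P14(miss)}
      N9 x:[49/3,65/3] y:[14,25] z:[21,70/3] -> hit [21,65/3] leaf, test {P2(miss), P4(miss)}
    N12 x:[14,65/3] y:[-12,14] z:[16,74/3] -> miss, prune
  N6 x:[67/3,28] y:[-7,23] z:[41/3,77/3] -> hit [67/3,23], descend [2, 8]
    N2 x:[23,28] y:[-7,10] z:[47/3,77/3] -> miss, prune
    N8 x:[67/3,77/3] y:[2,23] z:[41/3,47/3] -> miss, prune

Summary -> nodes [0, 1, 3, 4, 9, 12, 6, 2, 8]; box-tests=9; leaf-entries=2; first=P10

== RESULT ==
9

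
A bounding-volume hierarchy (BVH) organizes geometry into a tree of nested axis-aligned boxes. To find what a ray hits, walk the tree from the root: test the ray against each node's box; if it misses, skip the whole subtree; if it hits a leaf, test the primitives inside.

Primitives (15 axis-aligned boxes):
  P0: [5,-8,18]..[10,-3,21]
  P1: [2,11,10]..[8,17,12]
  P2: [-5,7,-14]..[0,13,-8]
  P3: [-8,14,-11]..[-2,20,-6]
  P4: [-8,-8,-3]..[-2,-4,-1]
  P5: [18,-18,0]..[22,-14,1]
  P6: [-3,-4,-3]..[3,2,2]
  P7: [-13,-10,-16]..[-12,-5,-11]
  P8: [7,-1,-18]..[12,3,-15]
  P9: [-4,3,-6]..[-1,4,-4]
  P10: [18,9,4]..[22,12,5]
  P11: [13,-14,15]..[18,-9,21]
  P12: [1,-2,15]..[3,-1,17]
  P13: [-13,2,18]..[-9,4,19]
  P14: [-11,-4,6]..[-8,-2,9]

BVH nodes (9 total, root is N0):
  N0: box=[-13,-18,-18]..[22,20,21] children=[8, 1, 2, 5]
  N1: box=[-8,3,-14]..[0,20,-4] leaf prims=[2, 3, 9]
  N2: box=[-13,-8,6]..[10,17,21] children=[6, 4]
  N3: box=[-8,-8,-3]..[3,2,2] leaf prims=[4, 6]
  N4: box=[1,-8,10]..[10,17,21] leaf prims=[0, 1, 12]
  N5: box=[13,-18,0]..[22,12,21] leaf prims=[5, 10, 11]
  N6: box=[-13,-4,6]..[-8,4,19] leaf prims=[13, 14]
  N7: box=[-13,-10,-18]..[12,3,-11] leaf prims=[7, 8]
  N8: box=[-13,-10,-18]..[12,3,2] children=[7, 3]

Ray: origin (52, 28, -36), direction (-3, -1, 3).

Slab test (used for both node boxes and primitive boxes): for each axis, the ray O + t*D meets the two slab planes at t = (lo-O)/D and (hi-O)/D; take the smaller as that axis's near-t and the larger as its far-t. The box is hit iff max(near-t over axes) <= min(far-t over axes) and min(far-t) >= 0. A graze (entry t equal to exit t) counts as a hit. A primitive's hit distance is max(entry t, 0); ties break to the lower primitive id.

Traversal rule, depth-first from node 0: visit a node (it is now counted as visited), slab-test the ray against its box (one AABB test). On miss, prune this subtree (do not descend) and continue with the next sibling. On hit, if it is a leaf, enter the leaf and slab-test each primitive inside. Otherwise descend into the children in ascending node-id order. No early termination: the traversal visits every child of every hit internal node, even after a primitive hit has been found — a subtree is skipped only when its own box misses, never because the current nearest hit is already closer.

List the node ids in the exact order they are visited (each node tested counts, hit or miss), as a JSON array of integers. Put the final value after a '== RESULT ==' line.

Trace the traversal:
N0 x:[10,65/3] y:[8,46] z:[6,19] -> hit [10,19], descend [1, 2, 5, 8]
  N1 x:[52/3,20] y:[8,25] z:[22/3,32/3] -> miss, prune
  N2 x:[14,65/3] y:[11,36] z:[14,19] -> hit [14,19], descend [4, 6]
    N4 x:[14,17] y:[11,36] z:[46/3,19] -> hit [46/3,17] leaf, test {P0(miss), P1@t=46/3, P12(miss)}
    N6 x:[20,65/3] y:[24,32] z:[14,55/3] -> miss, prune
  N5 x:[10,13] y:[16,46] z:[12,19] -> miss, prune
  N8 x:[40/3,65/3] y:[25,38] z:[6,38/3] -> miss, prune

7 AABB tests over nodes [0, 1, 2, 4, 6, 5, 8]; 1 leaf entered; closest P1.

== RESULT ==
[0, 1, 2, 4, 6, 5, 8]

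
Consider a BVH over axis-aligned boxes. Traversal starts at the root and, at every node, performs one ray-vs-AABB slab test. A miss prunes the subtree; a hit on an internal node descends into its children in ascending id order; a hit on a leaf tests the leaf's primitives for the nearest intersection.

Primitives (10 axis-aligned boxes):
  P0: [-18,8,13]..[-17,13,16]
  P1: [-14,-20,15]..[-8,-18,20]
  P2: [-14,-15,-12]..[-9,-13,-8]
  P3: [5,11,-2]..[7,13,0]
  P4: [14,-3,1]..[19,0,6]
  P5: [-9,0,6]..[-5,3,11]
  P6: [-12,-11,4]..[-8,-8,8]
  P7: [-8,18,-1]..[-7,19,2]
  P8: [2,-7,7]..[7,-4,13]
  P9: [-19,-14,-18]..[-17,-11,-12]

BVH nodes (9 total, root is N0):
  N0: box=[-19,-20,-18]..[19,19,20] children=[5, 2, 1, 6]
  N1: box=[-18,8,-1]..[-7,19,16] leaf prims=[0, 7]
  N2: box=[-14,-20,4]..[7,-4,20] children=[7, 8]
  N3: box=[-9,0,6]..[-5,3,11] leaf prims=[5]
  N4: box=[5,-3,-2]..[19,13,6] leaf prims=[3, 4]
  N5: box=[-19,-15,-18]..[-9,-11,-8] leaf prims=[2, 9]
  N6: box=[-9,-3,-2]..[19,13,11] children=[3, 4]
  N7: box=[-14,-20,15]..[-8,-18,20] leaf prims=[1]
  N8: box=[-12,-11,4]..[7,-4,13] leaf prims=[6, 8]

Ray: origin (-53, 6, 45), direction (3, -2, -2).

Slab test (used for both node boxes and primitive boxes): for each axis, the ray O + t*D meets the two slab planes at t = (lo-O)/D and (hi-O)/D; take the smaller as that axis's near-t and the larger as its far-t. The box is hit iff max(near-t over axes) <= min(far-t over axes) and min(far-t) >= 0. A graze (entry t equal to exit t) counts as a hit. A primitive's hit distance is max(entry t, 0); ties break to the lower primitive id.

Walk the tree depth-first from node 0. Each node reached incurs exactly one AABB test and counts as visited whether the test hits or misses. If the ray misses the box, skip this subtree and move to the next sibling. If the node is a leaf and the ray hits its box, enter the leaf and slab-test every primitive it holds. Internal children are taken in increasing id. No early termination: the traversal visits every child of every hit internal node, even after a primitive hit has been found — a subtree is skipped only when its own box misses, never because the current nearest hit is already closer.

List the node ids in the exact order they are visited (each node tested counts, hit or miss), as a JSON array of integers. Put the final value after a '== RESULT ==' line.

Traverse from the root:
N0 x:[34/3,24] y:[-13/2,13] z:[25/2,63/2] -> hit [25/2,13], descend [1, 2, 5, 6]
  N1 x:[35/3,46/3] y:[-13/2,-1] z:[29/2,23] -> miss, prune
  N2 x:[13,20] y:[5,13] z:[25/2,41/2] -> hit [13,13], descend [7, 8]
    N7 x:[13,15] y:[12,13] z:[25/2,15] -> hit [13,13] leaf, test {P1@t=13}
    N8 x:[41/3,20] y:[5,17/2] z:[16,41/2] -> miss, prune
  N5 x:[34/3,44/3] y:[17/2,21/2] z:[53/2,63/2] -> miss, prune
  N6 x:[44/3,24] y:[-7/2,9/2] z:[17,47/2] -> miss, prune

7 AABB tests over nodes [0, 1, 2, 7, 8, 5, 6]; 1 leaf entered; closest P1.

== RESULT ==
[0, 1, 2, 7, 8, 5, 6]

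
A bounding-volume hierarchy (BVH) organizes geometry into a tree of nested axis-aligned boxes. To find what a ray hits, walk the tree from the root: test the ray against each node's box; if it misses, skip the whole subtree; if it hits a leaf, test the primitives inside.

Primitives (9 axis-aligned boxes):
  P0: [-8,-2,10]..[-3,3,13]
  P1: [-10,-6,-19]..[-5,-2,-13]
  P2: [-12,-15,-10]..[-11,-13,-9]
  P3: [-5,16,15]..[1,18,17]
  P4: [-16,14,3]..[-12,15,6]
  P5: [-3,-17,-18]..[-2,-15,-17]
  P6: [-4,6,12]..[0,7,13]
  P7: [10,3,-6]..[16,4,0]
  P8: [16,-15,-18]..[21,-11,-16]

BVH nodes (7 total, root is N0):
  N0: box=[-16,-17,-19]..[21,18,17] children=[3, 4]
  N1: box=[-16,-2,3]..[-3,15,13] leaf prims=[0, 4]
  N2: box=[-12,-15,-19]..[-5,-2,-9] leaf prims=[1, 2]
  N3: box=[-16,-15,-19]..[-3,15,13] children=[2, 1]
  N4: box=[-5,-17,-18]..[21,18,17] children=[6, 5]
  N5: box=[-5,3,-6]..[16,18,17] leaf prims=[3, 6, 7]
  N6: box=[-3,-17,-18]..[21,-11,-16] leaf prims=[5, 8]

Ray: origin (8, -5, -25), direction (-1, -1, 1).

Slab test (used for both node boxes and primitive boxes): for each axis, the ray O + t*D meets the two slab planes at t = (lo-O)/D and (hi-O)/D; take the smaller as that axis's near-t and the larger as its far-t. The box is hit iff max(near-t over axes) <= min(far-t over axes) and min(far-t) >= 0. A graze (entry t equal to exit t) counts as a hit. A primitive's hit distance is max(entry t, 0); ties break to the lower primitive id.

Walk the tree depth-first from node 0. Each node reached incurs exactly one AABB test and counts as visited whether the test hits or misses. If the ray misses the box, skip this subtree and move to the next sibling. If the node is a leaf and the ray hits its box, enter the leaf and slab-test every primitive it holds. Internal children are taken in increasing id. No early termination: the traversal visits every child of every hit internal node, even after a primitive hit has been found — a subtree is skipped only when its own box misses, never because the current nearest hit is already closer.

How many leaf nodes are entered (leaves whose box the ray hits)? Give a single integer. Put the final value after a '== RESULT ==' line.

Walk:
N0 x:[-13,24] y:[-23,12] z:[6,42] -> hit [6,12], descend [3, 4]
  N3 x:[11,24] y:[-20,10] z:[6,38] -> miss, prune
  N4 x:[-13,13] y:[-23,12] z:[7,42] -> hit [7,12], descend [5, 6]
    N5 x:[-8,13] y:[-23,-8] z:[19,42] -> miss, prune
    N6 x:[-13,11] y:[6,12] z:[7,9] -> hit [7,9] leaf, test {P5(miss), P8(miss)}

Summary -> nodes [0, 3, 4, 5, 6]; box-tests=5; leaf-entries=1; first=miss

== RESULT ==
1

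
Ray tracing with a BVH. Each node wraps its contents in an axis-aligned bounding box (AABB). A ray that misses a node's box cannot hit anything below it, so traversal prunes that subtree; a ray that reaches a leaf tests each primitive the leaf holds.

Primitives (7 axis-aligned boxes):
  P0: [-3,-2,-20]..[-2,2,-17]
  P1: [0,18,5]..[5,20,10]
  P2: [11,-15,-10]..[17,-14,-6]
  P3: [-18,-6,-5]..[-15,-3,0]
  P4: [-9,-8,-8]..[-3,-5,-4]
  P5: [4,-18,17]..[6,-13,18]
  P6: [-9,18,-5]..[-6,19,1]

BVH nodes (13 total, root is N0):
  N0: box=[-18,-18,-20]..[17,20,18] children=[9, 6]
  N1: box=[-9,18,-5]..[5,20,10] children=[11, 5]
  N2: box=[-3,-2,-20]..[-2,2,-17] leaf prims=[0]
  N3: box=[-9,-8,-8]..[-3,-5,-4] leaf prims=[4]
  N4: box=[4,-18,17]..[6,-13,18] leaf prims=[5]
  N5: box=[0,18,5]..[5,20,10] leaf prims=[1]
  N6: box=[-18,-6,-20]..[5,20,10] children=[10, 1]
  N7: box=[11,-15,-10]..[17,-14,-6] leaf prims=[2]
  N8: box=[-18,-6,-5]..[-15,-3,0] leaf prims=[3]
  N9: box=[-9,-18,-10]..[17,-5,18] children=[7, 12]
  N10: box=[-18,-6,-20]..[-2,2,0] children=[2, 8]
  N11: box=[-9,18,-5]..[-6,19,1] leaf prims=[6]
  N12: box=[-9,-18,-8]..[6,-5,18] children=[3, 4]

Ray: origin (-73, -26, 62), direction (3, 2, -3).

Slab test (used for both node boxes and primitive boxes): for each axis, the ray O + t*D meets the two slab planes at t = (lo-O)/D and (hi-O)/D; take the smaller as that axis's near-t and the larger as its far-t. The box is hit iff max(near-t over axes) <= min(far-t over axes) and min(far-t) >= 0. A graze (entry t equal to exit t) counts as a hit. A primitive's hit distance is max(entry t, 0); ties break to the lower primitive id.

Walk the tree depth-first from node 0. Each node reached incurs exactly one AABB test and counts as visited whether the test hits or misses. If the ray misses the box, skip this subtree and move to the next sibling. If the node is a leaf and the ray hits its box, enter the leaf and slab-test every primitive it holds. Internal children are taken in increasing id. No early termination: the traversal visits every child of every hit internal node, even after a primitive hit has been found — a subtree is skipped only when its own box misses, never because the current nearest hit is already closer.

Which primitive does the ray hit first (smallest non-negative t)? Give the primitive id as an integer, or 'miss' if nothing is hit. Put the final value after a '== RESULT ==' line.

Walk:
N0 x:[55/3,30] y:[4,23] z:[44/3,82/3] -> hit [55/3,23], descend [6, 9]
  N6 x:[55/3,26] y:[10,23] z:[52/3,82/3] -> hit [55/3,23], descend [1, 10]
    N1 x:[64/3,26] y:[22,23] z:[52/3,67/3] -> hit [22,67/3], descend [5, 11]
      N5 x:[73/3,26] y:[22,23] z:[52/3,19] -> miss, prune
      N11 x:[64/3,67/3] y:[22,45/2] z:[61/3,67/3] -> hit [22,67/3] leaf, test {P6@t=22}
    N10 x:[55/3,71/3] y:[10,14] z:[62/3,82/3] -> miss, prune
  N9 x:[64/3,30] y:[4,21/2] z:[44/3,24] -> miss, prune

7 AABB tests over nodes [0, 6, 1, 5, 11, 10, 9]; 1 leaf entered; closest P6.

== RESULT ==
6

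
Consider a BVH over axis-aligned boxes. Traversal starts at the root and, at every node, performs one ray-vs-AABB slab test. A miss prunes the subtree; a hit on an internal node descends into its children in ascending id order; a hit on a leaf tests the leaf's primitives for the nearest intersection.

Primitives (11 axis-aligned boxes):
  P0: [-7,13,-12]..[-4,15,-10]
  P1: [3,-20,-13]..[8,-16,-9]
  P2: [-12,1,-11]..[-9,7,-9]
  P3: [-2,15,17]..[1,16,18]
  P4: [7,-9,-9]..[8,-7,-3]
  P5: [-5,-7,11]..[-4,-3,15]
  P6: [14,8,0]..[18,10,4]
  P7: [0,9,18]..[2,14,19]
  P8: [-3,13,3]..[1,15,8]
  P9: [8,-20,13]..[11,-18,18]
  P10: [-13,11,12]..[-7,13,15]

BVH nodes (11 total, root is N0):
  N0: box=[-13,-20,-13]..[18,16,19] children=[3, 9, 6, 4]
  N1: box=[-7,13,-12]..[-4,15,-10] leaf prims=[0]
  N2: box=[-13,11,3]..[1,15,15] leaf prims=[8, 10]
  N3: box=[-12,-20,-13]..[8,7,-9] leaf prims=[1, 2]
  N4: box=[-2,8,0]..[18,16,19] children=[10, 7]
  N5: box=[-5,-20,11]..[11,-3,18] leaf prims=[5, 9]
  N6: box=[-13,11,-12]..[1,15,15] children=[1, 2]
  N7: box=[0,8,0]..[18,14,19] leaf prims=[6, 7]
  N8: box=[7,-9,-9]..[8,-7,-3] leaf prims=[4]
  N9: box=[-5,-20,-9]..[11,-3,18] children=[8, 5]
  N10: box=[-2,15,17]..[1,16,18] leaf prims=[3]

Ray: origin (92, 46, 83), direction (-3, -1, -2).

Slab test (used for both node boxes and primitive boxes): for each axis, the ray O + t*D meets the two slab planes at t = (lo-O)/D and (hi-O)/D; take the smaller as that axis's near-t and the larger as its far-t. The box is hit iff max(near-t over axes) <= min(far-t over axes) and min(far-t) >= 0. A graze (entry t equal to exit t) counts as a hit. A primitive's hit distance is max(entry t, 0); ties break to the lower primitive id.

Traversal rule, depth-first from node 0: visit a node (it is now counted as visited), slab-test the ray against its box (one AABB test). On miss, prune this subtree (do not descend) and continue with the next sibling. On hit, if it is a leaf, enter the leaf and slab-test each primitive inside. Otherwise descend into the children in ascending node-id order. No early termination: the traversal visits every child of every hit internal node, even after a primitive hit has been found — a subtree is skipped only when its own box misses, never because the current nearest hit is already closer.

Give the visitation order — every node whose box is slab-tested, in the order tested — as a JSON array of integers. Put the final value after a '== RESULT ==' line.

Traverse from the root:
N0 x:[74/3,35] y:[30,66] z:[32,48] -> hit [32,35], descend [3, 4, 6, 9]
  N3 x:[28,104/3] y:[39,66] z:[46,48] -> miss, prune
  N4 x:[74/3,94/3] y:[30,38] z:[32,83/2] -> miss, prune
  N6 x:[91/3,35] y:[31,35] z:[34,95/2] -> hit [34,35], descend [1, 2]
    N1 x:[32,33] y:[31,33] z:[93/2,95/2] -> miss, prune
    N2 x:[91/3,35] y:[31,35] z:[34,40] -> hit [34,35] leaf, test {P8(miss), P10@t=34}
  N9 x:[27,97/3] y:[49,66] z:[65/2,46] -> miss, prune

order=[0, 3, 4, 6, 1, 2, 9]  |boxes|=7  |leaves|=1  hit=P10

== RESULT ==
[0, 3, 4, 6, 1, 2, 9]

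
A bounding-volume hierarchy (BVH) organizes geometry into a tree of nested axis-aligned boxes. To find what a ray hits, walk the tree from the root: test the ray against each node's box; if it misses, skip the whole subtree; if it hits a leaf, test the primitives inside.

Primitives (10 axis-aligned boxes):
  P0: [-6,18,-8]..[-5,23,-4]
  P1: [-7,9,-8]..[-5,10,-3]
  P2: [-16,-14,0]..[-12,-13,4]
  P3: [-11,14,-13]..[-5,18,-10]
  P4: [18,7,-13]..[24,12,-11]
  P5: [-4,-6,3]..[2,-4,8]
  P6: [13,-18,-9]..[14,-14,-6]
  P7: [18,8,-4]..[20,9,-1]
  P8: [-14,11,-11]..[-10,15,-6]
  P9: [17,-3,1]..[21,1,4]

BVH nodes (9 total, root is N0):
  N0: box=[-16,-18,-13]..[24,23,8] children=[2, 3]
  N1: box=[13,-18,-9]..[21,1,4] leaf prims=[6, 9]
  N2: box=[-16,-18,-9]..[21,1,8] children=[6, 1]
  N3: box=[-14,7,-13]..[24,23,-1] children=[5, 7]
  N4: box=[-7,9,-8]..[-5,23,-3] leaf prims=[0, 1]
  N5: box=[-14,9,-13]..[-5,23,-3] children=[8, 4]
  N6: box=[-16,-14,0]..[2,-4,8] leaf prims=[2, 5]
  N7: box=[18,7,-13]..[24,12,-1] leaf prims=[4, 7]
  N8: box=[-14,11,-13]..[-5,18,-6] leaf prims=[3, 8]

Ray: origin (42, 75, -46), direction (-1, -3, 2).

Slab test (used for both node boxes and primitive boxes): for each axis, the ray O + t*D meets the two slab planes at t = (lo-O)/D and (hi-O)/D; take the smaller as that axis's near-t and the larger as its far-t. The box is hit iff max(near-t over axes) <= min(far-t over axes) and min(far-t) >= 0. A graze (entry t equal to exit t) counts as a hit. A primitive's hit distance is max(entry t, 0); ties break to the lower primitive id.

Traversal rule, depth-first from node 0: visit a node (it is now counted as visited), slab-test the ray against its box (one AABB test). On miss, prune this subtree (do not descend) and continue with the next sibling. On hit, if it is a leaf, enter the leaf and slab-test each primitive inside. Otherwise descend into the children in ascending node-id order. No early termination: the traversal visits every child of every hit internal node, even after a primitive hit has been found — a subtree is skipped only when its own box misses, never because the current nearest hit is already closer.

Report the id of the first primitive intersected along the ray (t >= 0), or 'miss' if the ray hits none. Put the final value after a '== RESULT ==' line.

Walk:
N0 x:[18,58] y:[52/3,31] z:[33/2,27] -> hit [18,27], descend [2, 3]
  N2 x:[21,58] y:[74/3,31] z:[37/2,27] -> hit [74/3,27], descend [1, 6]
    N1 x:[21,29] y:[74/3,31] z:[37/2,25] -> hit [74/3,25] leaf, test {P6(miss), P9@t=74/3}
    N6 x:[40,58] y:[79/3,89/3] z:[23,27] -> miss, prune
  N3 x:[18,56] y:[52/3,68/3] z:[33/2,45/2] -> hit [18,45/2], descend [5, 7]
    N5 x:[47,56] y:[52/3,22] z:[33/2,43/2] -> miss, prune
    N7 x:[18,24] y:[21,68/3] z:[33/2,45/2] -> hit [21,45/2] leaf, test {P4(miss), P7@t=22}

order=[0, 2, 1, 6, 3, 5, 7]  |boxes|=7  |leaves|=2  hit=P7

== RESULT ==
7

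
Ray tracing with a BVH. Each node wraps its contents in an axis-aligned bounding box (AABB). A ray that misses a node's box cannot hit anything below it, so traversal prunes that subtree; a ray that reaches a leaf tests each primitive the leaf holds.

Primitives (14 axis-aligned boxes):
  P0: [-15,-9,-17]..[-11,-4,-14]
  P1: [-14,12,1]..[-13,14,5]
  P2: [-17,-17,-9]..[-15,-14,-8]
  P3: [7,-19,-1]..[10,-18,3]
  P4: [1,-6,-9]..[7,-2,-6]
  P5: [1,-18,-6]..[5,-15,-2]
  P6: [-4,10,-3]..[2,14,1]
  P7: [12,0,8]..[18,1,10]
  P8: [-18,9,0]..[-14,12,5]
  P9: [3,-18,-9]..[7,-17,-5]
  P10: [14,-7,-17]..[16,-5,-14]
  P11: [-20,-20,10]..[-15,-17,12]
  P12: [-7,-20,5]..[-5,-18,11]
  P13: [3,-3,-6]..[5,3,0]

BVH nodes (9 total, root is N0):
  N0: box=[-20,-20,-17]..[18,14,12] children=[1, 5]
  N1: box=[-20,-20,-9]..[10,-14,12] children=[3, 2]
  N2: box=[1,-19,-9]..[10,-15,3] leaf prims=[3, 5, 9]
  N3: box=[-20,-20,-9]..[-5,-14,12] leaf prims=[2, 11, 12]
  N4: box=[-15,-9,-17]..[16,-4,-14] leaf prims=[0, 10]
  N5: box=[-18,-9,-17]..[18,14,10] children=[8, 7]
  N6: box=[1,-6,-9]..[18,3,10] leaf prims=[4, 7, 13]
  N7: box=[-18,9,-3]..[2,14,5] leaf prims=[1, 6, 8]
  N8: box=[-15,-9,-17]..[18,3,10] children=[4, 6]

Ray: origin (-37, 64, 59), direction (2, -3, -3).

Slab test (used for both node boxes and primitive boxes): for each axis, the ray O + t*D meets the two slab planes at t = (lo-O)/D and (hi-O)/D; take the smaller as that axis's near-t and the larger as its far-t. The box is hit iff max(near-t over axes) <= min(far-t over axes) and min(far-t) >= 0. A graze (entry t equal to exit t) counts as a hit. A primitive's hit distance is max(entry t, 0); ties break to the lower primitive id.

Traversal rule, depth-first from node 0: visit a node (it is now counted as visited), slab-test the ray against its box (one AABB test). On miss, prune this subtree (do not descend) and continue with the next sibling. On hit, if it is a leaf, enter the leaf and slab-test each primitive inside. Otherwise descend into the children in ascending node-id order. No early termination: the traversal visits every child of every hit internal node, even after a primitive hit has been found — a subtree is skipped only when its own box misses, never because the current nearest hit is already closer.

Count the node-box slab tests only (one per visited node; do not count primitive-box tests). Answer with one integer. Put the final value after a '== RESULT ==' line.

Traverse from the root:
N0 x:[17/2,55/2] y:[50/3,28] z:[47/3,76/3] -> hit [50/3,76/3], descend [1, 5]
  N1 x:[17/2,47/2] y:[26,28] z:[47/3,68/3] -> miss, prune
  N5 x:[19/2,55/2] y:[50/3,73/3] z:[49/3,76/3] -> hit [50/3,73/3], descend [7, 8]
    N7 x:[19/2,39/2] y:[50/3,55/3] z:[18,62/3] -> hit [18,55/3] leaf, test {P1(miss), P6(miss), P8(miss)}
    N8 x:[11,55/2] y:[61/3,73/3] z:[49/3,76/3] -> hit [61/3,73/3], descend [4, 6]
      N4 x:[11,53/2] y:[68/3,73/3] z:[73/3,76/3] -> hit [73/3,73/3] leaf, test {P0(miss), P10(miss)}
      N6 x:[19,55/2] y:[61/3,70/3] z:[49/3,68/3] -> hit [61/3,68/3] leaf, test {P4@t=22, P7(miss), P13@t=61/3}

Summary -> nodes [0, 1, 5, 7, 8, 4, 6]; box-tests=7; leaf-entries=3; first=P13

== RESULT ==
7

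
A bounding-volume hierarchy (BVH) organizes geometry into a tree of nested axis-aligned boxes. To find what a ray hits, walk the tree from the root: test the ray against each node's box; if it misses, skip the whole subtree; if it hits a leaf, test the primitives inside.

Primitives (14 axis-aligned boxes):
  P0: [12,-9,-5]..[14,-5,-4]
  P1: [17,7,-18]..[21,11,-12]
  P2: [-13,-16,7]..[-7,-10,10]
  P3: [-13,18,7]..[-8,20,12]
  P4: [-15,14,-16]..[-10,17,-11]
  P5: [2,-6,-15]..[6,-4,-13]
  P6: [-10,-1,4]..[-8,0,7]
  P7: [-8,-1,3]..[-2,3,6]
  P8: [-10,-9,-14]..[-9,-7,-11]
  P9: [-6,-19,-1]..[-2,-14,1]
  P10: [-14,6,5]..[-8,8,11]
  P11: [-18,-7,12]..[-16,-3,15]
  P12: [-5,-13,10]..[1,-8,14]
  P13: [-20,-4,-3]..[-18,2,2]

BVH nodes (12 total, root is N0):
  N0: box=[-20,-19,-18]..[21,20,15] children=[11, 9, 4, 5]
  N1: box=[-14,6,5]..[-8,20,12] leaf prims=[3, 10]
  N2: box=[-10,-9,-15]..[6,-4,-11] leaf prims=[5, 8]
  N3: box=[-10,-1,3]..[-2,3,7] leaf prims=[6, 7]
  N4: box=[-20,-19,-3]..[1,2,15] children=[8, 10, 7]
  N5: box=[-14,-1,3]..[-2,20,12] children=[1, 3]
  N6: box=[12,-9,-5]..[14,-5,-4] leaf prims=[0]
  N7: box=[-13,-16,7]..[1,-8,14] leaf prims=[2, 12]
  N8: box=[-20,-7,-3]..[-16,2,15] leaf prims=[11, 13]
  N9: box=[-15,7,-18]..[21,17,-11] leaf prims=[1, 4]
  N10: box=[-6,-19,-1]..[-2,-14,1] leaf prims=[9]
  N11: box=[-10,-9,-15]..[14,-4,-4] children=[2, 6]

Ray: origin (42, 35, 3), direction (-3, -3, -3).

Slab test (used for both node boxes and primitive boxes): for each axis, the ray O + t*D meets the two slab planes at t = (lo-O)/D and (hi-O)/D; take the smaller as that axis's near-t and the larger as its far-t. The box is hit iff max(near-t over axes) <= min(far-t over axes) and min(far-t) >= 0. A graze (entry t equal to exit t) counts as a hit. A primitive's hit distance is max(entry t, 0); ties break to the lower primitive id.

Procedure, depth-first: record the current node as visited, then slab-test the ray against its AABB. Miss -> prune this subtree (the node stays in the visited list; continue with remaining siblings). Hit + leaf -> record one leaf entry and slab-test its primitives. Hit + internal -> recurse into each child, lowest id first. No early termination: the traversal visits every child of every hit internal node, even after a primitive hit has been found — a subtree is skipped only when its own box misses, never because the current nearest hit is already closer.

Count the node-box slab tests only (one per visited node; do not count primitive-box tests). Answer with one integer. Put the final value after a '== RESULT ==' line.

Trace the traversal:
N0 x:[7,62/3] y:[5,18] z:[-4,7] -> hit [7,7], descend [4, 5, 9, 11]
  N4 x:[41/3,62/3] y:[11,18] z:[-4,2] -> miss, prune
  N5 x:[44/3,56/3] y:[5,12] z:[-3,0] -> miss, prune
  N9 x:[7,19] y:[6,28/3] z:[14/3,7] -> hit [7,7] leaf, test {P1(miss), P4(miss)}
  N11 x:[28/3,52/3] y:[13,44/3] z:[7/3,6] -> miss, prune

order=[0, 4, 5, 9, 11]  |boxes|=5  |leaves|=1  hit=miss

== RESULT ==
5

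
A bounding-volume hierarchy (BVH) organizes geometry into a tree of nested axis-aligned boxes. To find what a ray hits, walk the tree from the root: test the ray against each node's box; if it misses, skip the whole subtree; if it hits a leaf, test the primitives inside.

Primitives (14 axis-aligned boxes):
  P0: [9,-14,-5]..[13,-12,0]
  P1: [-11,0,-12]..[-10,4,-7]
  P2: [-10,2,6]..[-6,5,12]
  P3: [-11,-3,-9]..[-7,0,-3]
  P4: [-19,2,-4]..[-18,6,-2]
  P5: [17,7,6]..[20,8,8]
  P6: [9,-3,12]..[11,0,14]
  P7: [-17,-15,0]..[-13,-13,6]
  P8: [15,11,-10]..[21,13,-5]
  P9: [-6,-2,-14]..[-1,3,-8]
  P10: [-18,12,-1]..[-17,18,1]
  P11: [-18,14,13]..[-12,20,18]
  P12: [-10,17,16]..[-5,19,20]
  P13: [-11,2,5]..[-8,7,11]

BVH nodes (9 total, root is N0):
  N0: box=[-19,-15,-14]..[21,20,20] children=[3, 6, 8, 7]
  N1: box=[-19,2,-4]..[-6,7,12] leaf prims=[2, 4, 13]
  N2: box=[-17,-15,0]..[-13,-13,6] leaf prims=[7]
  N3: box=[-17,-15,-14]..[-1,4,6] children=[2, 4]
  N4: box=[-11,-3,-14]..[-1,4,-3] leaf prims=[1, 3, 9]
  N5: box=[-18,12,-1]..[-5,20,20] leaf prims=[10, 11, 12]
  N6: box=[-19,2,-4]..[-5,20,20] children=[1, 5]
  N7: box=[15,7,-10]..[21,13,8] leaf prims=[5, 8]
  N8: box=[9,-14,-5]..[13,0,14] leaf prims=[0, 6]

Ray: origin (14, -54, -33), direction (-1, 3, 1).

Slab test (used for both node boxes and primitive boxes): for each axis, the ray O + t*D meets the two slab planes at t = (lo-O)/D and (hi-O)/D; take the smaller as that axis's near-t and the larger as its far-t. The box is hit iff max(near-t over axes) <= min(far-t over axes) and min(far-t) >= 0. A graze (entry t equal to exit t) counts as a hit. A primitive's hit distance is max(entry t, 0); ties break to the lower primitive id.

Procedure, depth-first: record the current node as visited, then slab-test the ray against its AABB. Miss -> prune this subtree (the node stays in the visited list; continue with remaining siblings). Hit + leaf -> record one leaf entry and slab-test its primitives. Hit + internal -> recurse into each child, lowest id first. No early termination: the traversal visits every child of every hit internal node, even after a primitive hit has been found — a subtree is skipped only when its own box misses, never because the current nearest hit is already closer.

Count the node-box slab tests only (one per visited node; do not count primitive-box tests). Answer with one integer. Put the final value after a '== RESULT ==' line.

Traverse from the root:
N0 x:[-7,33] y:[13,74/3] z:[19,53] -> hit [19,74/3], descend [3, 6, 7, 8]
  N3 x:[15,31] y:[13,58/3] z:[19,39] -> hit [19,58/3], descend [2, 4]
    N2 x:[27,31] y:[13,41/3] z:[33,39] -> miss, prune
    N4 x:[15,25] y:[17,58/3] z:[19,30] -> hit [19,58/3] leaf, test {P1(miss), P3(miss), P9@t=19}
  N6 x:[19,33] y:[56/3,74/3] z:[29,53] -> miss, prune
  N7 x:[-7,-1] y:[61/3,67/3] z:[23,41] -> miss, prune
  N8 x:[1,5] y:[40/3,18] z:[28,47] -> miss, prune

7 AABB tests over nodes [0, 3, 2, 4, 6, 7, 8]; 1 leaf entered; closest P9.

== RESULT ==
7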